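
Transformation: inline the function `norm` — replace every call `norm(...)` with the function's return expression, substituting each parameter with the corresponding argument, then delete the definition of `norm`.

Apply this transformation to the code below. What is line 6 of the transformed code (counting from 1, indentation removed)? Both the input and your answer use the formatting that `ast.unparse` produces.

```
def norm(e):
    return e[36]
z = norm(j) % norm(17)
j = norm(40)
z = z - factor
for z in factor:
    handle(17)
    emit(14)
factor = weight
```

emit(14)

Transformed code:
z = j[36] % 17[36]
j = 40[36]
z = z - factor
for z in factor:
    handle(17)
    emit(14)
factor = weight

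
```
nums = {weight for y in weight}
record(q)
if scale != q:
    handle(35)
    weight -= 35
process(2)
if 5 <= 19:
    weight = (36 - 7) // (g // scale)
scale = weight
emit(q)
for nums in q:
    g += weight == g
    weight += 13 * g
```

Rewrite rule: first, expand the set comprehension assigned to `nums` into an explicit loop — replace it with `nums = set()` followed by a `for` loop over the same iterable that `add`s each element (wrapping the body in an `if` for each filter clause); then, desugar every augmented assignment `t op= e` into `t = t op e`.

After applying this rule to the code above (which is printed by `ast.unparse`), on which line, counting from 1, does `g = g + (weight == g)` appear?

14

Transformed code:
nums = set()
for y in weight:
    nums.add(weight)
record(q)
if scale != q:
    handle(35)
    weight = weight - 35
process(2)
if 5 <= 19:
    weight = (36 - 7) // (g // scale)
scale = weight
emit(q)
for nums in q:
    g = g + (weight == g)
    weight = weight + 13 * g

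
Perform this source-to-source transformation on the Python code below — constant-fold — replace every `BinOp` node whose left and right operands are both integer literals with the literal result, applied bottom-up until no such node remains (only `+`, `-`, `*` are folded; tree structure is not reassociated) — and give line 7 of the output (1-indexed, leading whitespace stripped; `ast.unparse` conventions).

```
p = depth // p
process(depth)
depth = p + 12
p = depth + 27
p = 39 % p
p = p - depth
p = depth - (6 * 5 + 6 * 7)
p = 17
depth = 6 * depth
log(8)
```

Transformed code:
p = depth // p
process(depth)
depth = p + 12
p = depth + 27
p = 39 % p
p = p - depth
p = depth - 72
p = 17
depth = 6 * depth
log(8)

p = depth - 72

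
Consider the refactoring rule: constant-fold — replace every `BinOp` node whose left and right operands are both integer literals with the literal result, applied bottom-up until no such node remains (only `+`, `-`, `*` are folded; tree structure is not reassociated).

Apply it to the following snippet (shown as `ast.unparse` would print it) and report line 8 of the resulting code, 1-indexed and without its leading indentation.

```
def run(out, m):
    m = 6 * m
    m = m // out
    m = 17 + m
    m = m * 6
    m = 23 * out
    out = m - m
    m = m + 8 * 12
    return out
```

Transformed code:
def run(out, m):
    m = 6 * m
    m = m // out
    m = 17 + m
    m = m * 6
    m = 23 * out
    out = m - m
    m = m + 96
    return out

m = m + 96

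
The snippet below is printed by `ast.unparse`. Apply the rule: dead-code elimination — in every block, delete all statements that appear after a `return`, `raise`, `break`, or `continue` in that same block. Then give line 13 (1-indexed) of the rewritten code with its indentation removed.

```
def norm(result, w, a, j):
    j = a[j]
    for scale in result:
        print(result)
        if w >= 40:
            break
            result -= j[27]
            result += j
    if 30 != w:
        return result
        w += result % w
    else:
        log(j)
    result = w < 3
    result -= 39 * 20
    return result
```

Transformed code:
def norm(result, w, a, j):
    j = a[j]
    for scale in result:
        print(result)
        if w >= 40:
            break
    if 30 != w:
        return result
    else:
        log(j)
    result = w < 3
    result -= 39 * 20
    return result

return result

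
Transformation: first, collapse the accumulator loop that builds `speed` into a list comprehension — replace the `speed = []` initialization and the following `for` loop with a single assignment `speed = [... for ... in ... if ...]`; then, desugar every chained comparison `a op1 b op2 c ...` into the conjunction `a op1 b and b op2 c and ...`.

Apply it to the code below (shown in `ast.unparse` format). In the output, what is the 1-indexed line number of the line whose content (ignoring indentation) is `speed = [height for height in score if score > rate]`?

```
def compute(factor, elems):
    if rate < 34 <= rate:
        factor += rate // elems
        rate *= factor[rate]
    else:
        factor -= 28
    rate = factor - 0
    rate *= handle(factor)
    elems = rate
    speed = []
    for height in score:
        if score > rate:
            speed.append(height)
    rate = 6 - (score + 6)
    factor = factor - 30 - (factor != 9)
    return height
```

10

Transformed code:
def compute(factor, elems):
    if rate < 34 and 34 <= rate:
        factor += rate // elems
        rate *= factor[rate]
    else:
        factor -= 28
    rate = factor - 0
    rate *= handle(factor)
    elems = rate
    speed = [height for height in score if score > rate]
    rate = 6 - (score + 6)
    factor = factor - 30 - (factor != 9)
    return height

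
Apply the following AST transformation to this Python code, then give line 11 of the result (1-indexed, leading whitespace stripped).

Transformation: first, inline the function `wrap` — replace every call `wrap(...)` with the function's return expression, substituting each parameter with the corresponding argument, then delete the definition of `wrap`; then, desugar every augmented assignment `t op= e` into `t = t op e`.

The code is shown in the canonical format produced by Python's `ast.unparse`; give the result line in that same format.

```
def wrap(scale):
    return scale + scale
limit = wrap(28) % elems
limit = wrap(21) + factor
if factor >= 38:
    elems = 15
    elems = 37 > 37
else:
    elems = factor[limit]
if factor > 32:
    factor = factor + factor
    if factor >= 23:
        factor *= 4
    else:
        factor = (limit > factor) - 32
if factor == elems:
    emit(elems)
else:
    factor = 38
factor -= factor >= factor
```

factor = factor * 4

Transformed code:
limit = (28 + 28) % elems
limit = 21 + 21 + factor
if factor >= 38:
    elems = 15
    elems = 37 > 37
else:
    elems = factor[limit]
if factor > 32:
    factor = factor + factor
    if factor >= 23:
        factor = factor * 4
    else:
        factor = (limit > factor) - 32
if factor == elems:
    emit(elems)
else:
    factor = 38
factor = factor - (factor >= factor)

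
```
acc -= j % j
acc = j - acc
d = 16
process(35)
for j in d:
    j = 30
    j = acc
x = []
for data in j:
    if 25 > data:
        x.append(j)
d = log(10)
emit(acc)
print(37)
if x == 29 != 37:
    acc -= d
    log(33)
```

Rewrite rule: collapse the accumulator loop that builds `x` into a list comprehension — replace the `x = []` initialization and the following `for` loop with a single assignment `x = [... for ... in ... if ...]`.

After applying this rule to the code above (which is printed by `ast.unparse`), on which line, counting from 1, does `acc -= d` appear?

Transformed code:
acc -= j % j
acc = j - acc
d = 16
process(35)
for j in d:
    j = 30
    j = acc
x = [j for data in j if 25 > data]
d = log(10)
emit(acc)
print(37)
if x == 29 != 37:
    acc -= d
    log(33)

13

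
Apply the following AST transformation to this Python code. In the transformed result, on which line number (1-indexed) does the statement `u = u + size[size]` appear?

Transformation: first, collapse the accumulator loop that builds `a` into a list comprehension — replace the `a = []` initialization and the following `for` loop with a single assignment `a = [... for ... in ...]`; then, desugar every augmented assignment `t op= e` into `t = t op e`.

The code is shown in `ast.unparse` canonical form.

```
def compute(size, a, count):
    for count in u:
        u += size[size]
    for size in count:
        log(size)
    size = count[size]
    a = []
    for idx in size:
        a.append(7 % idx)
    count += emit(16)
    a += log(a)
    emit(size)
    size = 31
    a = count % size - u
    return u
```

3

Transformed code:
def compute(size, a, count):
    for count in u:
        u = u + size[size]
    for size in count:
        log(size)
    size = count[size]
    a = [7 % idx for idx in size]
    count = count + emit(16)
    a = a + log(a)
    emit(size)
    size = 31
    a = count % size - u
    return u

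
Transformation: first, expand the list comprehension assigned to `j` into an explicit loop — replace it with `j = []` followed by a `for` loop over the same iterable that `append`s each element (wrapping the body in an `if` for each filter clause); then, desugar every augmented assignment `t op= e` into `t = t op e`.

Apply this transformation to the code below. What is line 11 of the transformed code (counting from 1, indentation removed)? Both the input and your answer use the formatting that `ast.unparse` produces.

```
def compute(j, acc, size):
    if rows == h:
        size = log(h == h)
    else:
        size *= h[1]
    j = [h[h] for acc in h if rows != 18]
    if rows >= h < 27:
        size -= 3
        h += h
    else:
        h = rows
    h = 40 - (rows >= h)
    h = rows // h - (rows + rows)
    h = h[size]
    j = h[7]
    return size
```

size = size - 3

Transformed code:
def compute(j, acc, size):
    if rows == h:
        size = log(h == h)
    else:
        size = size * h[1]
    j = []
    for acc in h:
        if rows != 18:
            j.append(h[h])
    if rows >= h < 27:
        size = size - 3
        h = h + h
    else:
        h = rows
    h = 40 - (rows >= h)
    h = rows // h - (rows + rows)
    h = h[size]
    j = h[7]
    return size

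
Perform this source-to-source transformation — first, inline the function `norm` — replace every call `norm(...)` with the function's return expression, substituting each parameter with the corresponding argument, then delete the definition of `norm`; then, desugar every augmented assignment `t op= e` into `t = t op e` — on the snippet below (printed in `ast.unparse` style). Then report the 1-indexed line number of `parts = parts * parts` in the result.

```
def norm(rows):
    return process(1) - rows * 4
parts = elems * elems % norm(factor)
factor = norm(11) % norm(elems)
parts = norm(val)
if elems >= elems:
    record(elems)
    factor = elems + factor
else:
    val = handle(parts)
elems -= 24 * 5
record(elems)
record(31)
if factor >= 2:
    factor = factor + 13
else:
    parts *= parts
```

15

Transformed code:
parts = elems * elems % (process(1) - factor * 4)
factor = (process(1) - 11 * 4) % (process(1) - elems * 4)
parts = process(1) - val * 4
if elems >= elems:
    record(elems)
    factor = elems + factor
else:
    val = handle(parts)
elems = elems - 24 * 5
record(elems)
record(31)
if factor >= 2:
    factor = factor + 13
else:
    parts = parts * parts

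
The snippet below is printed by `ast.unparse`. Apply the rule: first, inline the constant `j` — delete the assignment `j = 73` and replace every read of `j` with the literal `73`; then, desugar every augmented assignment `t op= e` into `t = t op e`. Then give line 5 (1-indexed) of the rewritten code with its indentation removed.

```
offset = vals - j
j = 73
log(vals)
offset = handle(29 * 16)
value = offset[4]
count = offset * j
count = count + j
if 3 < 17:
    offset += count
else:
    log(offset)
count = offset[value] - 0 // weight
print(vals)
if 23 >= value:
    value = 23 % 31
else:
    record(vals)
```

count = offset * 73

Transformed code:
offset = vals - 73
log(vals)
offset = handle(29 * 16)
value = offset[4]
count = offset * 73
count = count + 73
if 3 < 17:
    offset = offset + count
else:
    log(offset)
count = offset[value] - 0 // weight
print(vals)
if 23 >= value:
    value = 23 % 31
else:
    record(vals)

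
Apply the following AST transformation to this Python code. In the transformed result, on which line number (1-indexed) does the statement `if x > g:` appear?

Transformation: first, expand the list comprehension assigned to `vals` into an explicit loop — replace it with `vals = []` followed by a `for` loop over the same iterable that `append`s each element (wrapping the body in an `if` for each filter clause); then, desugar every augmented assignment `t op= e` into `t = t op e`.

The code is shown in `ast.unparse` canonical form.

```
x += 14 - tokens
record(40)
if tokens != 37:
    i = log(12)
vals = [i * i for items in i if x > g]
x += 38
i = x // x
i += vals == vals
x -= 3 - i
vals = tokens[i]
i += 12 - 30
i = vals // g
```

7

Transformed code:
x = x + (14 - tokens)
record(40)
if tokens != 37:
    i = log(12)
vals = []
for items in i:
    if x > g:
        vals.append(i * i)
x = x + 38
i = x // x
i = i + (vals == vals)
x = x - (3 - i)
vals = tokens[i]
i = i + (12 - 30)
i = vals // g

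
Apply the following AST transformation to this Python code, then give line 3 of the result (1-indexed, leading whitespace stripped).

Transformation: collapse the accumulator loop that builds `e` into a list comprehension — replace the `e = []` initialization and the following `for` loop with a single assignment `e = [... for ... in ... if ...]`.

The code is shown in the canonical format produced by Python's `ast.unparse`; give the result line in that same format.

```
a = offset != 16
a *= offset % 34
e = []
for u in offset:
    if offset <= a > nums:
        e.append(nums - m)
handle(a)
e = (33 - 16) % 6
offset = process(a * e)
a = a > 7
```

Transformed code:
a = offset != 16
a *= offset % 34
e = [nums - m for u in offset if offset <= a > nums]
handle(a)
e = (33 - 16) % 6
offset = process(a * e)
a = a > 7

e = [nums - m for u in offset if offset <= a > nums]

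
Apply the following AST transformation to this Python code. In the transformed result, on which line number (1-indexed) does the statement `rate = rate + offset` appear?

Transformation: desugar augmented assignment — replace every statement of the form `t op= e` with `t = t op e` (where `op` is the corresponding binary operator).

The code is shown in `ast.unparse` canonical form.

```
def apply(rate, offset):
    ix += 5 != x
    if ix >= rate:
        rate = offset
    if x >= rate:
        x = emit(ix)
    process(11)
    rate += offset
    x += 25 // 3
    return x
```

Transformed code:
def apply(rate, offset):
    ix = ix + (5 != x)
    if ix >= rate:
        rate = offset
    if x >= rate:
        x = emit(ix)
    process(11)
    rate = rate + offset
    x = x + 25 // 3
    return x

8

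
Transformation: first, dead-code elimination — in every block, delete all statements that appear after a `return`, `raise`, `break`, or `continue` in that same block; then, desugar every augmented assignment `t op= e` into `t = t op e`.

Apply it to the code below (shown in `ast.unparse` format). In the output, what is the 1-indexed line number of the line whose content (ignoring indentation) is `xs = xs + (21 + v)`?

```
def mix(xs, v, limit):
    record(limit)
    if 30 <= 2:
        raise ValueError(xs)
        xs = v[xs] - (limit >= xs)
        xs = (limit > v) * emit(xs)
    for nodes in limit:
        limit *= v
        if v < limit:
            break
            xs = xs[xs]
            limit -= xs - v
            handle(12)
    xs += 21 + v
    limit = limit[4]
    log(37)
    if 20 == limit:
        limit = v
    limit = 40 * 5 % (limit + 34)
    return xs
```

Transformed code:
def mix(xs, v, limit):
    record(limit)
    if 30 <= 2:
        raise ValueError(xs)
    for nodes in limit:
        limit = limit * v
        if v < limit:
            break
    xs = xs + (21 + v)
    limit = limit[4]
    log(37)
    if 20 == limit:
        limit = v
    limit = 40 * 5 % (limit + 34)
    return xs

9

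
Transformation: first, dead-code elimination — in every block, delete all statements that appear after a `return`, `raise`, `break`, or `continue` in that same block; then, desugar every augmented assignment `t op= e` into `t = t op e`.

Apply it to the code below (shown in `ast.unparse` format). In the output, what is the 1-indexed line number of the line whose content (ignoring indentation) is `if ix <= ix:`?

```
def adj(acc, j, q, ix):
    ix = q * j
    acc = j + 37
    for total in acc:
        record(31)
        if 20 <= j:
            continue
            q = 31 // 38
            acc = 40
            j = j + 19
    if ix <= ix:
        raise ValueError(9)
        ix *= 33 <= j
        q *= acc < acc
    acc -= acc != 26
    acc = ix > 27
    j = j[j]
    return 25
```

8

Transformed code:
def adj(acc, j, q, ix):
    ix = q * j
    acc = j + 37
    for total in acc:
        record(31)
        if 20 <= j:
            continue
    if ix <= ix:
        raise ValueError(9)
    acc = acc - (acc != 26)
    acc = ix > 27
    j = j[j]
    return 25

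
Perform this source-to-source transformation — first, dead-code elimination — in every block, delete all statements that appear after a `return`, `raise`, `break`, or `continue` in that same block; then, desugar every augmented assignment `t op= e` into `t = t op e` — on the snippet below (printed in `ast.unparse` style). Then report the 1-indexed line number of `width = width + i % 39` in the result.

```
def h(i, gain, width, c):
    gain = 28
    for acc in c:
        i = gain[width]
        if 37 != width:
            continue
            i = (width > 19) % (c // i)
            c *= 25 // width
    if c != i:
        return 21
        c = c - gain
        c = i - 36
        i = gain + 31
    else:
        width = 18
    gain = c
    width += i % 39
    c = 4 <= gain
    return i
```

12

Transformed code:
def h(i, gain, width, c):
    gain = 28
    for acc in c:
        i = gain[width]
        if 37 != width:
            continue
    if c != i:
        return 21
    else:
        width = 18
    gain = c
    width = width + i % 39
    c = 4 <= gain
    return i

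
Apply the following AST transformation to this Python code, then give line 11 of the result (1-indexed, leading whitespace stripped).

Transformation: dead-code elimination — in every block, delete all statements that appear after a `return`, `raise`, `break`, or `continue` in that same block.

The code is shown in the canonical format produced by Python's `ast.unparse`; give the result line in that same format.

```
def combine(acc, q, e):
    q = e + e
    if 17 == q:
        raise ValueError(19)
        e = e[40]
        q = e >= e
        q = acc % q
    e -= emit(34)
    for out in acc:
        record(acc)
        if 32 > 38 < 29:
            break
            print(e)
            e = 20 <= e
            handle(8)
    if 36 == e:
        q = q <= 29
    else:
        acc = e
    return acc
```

Transformed code:
def combine(acc, q, e):
    q = e + e
    if 17 == q:
        raise ValueError(19)
    e -= emit(34)
    for out in acc:
        record(acc)
        if 32 > 38 < 29:
            break
    if 36 == e:
        q = q <= 29
    else:
        acc = e
    return acc

q = q <= 29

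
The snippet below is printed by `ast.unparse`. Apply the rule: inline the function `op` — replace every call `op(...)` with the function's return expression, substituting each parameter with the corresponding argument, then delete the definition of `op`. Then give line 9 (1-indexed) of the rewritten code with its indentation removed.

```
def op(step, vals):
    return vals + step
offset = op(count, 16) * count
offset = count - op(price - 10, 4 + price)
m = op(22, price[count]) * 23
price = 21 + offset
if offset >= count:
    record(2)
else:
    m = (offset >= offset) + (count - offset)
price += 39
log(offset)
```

Transformed code:
offset = (16 + count) * count
offset = count - (4 + price + (price - 10))
m = (price[count] + 22) * 23
price = 21 + offset
if offset >= count:
    record(2)
else:
    m = (offset >= offset) + (count - offset)
price += 39
log(offset)

price += 39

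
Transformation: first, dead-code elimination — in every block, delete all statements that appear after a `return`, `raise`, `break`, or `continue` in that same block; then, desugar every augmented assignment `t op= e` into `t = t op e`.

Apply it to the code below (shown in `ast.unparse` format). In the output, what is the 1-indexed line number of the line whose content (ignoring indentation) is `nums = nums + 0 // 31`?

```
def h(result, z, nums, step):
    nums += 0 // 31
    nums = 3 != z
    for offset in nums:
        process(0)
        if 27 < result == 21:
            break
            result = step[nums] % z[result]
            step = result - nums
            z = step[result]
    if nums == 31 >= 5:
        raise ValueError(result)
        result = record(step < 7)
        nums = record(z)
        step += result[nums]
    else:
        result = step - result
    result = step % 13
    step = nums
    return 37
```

Transformed code:
def h(result, z, nums, step):
    nums = nums + 0 // 31
    nums = 3 != z
    for offset in nums:
        process(0)
        if 27 < result == 21:
            break
    if nums == 31 >= 5:
        raise ValueError(result)
    else:
        result = step - result
    result = step % 13
    step = nums
    return 37

2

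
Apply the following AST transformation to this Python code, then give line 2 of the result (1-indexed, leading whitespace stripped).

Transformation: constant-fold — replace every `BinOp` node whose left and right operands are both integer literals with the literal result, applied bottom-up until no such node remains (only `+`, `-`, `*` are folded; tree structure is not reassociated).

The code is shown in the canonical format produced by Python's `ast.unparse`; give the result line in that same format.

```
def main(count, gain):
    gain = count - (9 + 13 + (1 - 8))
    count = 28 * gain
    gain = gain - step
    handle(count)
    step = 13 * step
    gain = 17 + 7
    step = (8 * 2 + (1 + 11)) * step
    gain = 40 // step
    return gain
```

Transformed code:
def main(count, gain):
    gain = count - 15
    count = 28 * gain
    gain = gain - step
    handle(count)
    step = 13 * step
    gain = 24
    step = 28 * step
    gain = 40 // step
    return gain

gain = count - 15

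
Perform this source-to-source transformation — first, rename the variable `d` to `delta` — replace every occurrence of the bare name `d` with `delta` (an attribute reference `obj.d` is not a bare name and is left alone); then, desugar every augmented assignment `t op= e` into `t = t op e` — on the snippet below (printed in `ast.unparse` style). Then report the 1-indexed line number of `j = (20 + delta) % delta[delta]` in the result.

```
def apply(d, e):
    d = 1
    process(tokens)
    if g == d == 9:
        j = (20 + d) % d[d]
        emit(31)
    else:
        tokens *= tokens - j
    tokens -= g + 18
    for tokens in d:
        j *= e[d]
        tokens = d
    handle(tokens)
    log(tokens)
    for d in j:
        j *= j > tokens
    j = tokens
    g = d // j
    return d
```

Transformed code:
def apply(delta, e):
    delta = 1
    process(tokens)
    if g == delta == 9:
        j = (20 + delta) % delta[delta]
        emit(31)
    else:
        tokens = tokens * (tokens - j)
    tokens = tokens - (g + 18)
    for tokens in delta:
        j = j * e[delta]
        tokens = delta
    handle(tokens)
    log(tokens)
    for delta in j:
        j = j * (j > tokens)
    j = tokens
    g = delta // j
    return delta

5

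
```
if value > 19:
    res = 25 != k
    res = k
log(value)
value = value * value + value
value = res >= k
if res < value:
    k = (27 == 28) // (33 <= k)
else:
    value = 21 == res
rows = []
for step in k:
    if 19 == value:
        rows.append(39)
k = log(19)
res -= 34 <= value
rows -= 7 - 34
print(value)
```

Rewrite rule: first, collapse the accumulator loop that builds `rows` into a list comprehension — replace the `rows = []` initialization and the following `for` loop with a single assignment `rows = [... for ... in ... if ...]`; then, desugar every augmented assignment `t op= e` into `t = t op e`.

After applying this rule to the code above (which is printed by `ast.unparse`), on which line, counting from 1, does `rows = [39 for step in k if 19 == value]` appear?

Transformed code:
if value > 19:
    res = 25 != k
    res = k
log(value)
value = value * value + value
value = res >= k
if res < value:
    k = (27 == 28) // (33 <= k)
else:
    value = 21 == res
rows = [39 for step in k if 19 == value]
k = log(19)
res = res - (34 <= value)
rows = rows - (7 - 34)
print(value)

11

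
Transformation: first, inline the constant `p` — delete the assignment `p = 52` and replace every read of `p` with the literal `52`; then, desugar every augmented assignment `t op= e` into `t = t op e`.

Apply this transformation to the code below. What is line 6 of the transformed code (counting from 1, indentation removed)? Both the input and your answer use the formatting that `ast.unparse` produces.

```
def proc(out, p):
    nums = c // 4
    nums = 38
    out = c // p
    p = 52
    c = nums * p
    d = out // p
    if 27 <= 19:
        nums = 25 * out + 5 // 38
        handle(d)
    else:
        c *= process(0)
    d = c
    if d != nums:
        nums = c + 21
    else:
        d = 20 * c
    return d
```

Transformed code:
def proc(out, p):
    nums = c // 4
    nums = 38
    out = c // 52
    c = nums * 52
    d = out // 52
    if 27 <= 19:
        nums = 25 * out + 5 // 38
        handle(d)
    else:
        c = c * process(0)
    d = c
    if d != nums:
        nums = c + 21
    else:
        d = 20 * c
    return d

d = out // 52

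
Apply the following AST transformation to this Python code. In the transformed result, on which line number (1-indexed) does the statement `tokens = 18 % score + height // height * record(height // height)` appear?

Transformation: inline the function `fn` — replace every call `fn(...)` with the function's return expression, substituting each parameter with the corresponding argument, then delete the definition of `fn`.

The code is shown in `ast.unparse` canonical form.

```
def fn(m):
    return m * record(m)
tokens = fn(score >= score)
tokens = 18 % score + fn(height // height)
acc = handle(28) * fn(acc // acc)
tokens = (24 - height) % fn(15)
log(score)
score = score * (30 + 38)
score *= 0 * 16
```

2

Transformed code:
tokens = (score >= score) * record(score >= score)
tokens = 18 % score + height // height * record(height // height)
acc = handle(28) * (acc // acc * record(acc // acc))
tokens = (24 - height) % (15 * record(15))
log(score)
score = score * (30 + 38)
score *= 0 * 16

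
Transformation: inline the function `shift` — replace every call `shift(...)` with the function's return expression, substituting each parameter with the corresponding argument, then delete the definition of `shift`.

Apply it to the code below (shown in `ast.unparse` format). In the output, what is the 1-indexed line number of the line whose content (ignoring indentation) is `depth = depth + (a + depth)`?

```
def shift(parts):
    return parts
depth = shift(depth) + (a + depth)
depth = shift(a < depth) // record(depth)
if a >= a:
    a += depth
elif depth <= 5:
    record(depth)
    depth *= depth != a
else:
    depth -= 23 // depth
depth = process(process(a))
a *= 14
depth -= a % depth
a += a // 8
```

Transformed code:
depth = depth + (a + depth)
depth = (a < depth) // record(depth)
if a >= a:
    a += depth
elif depth <= 5:
    record(depth)
    depth *= depth != a
else:
    depth -= 23 // depth
depth = process(process(a))
a *= 14
depth -= a % depth
a += a // 8

1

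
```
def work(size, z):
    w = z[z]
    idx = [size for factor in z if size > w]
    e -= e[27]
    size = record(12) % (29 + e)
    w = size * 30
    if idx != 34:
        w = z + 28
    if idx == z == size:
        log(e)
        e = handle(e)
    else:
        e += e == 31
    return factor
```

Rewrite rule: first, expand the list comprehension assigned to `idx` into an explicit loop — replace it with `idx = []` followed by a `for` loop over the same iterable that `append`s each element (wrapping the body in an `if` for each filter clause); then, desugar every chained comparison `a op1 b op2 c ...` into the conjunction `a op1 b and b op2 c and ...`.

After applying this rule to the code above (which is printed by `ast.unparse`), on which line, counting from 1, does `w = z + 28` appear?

Transformed code:
def work(size, z):
    w = z[z]
    idx = []
    for factor in z:
        if size > w:
            idx.append(size)
    e -= e[27]
    size = record(12) % (29 + e)
    w = size * 30
    if idx != 34:
        w = z + 28
    if idx == z and z == size:
        log(e)
        e = handle(e)
    else:
        e += e == 31
    return factor

11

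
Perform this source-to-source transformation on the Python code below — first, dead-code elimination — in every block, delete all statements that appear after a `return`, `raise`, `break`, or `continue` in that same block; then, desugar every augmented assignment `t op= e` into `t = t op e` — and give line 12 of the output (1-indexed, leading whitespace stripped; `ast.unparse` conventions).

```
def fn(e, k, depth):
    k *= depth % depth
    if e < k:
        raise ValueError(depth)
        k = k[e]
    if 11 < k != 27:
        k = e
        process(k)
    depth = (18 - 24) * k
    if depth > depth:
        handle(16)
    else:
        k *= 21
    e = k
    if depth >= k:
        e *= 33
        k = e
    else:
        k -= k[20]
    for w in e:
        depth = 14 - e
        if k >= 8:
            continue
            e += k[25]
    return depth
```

Transformed code:
def fn(e, k, depth):
    k = k * (depth % depth)
    if e < k:
        raise ValueError(depth)
    if 11 < k != 27:
        k = e
        process(k)
    depth = (18 - 24) * k
    if depth > depth:
        handle(16)
    else:
        k = k * 21
    e = k
    if depth >= k:
        e = e * 33
        k = e
    else:
        k = k - k[20]
    for w in e:
        depth = 14 - e
        if k >= 8:
            continue
    return depth

k = k * 21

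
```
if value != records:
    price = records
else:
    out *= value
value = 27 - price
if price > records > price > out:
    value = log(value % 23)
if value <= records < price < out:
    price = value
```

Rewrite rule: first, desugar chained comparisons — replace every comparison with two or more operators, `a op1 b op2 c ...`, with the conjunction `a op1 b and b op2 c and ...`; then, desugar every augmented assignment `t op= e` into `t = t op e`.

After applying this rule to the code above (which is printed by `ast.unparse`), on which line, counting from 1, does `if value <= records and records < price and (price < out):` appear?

Transformed code:
if value != records:
    price = records
else:
    out = out * value
value = 27 - price
if price > records and records > price and (price > out):
    value = log(value % 23)
if value <= records and records < price and (price < out):
    price = value

8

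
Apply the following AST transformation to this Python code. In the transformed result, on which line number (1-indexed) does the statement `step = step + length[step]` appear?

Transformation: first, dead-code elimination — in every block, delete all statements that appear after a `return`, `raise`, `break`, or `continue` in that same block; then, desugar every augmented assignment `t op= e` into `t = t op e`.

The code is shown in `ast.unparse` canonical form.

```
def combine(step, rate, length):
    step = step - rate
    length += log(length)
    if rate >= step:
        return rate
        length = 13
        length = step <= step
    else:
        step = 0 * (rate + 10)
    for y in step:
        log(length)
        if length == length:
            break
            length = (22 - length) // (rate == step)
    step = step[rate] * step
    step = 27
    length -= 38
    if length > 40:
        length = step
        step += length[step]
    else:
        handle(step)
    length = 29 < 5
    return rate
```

17

Transformed code:
def combine(step, rate, length):
    step = step - rate
    length = length + log(length)
    if rate >= step:
        return rate
    else:
        step = 0 * (rate + 10)
    for y in step:
        log(length)
        if length == length:
            break
    step = step[rate] * step
    step = 27
    length = length - 38
    if length > 40:
        length = step
        step = step + length[step]
    else:
        handle(step)
    length = 29 < 5
    return rate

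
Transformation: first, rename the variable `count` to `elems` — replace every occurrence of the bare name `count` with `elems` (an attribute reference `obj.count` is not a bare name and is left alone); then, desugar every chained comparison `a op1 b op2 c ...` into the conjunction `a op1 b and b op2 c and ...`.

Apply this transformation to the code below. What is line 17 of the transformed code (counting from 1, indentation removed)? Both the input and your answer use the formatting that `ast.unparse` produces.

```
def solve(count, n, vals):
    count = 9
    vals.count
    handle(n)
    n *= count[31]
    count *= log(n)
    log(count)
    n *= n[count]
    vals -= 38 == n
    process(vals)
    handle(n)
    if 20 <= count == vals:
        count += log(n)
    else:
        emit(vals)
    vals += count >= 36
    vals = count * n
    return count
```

vals = elems * n

Transformed code:
def solve(elems, n, vals):
    elems = 9
    vals.count
    handle(n)
    n *= elems[31]
    elems *= log(n)
    log(elems)
    n *= n[elems]
    vals -= 38 == n
    process(vals)
    handle(n)
    if 20 <= elems and elems == vals:
        elems += log(n)
    else:
        emit(vals)
    vals += elems >= 36
    vals = elems * n
    return elems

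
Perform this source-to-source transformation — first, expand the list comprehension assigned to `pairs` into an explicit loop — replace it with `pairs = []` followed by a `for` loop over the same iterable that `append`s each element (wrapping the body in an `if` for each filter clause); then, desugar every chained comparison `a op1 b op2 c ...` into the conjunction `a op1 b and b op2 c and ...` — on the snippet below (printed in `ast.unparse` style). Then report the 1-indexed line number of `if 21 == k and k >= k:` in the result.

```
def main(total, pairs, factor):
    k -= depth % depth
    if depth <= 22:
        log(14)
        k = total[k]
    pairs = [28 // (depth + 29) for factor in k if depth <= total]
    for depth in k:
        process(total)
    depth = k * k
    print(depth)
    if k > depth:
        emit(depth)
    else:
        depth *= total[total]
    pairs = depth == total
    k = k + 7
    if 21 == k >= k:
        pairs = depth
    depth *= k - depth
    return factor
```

20

Transformed code:
def main(total, pairs, factor):
    k -= depth % depth
    if depth <= 22:
        log(14)
        k = total[k]
    pairs = []
    for factor in k:
        if depth <= total:
            pairs.append(28 // (depth + 29))
    for depth in k:
        process(total)
    depth = k * k
    print(depth)
    if k > depth:
        emit(depth)
    else:
        depth *= total[total]
    pairs = depth == total
    k = k + 7
    if 21 == k and k >= k:
        pairs = depth
    depth *= k - depth
    return factor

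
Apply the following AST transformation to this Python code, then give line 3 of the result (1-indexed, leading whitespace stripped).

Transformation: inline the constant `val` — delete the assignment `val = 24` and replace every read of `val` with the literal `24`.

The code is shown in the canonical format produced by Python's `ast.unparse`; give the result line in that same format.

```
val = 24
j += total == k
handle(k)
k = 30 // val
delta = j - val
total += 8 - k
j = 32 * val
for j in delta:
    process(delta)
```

k = 30 // 24

Transformed code:
j += total == k
handle(k)
k = 30 // 24
delta = j - 24
total += 8 - k
j = 32 * 24
for j in delta:
    process(delta)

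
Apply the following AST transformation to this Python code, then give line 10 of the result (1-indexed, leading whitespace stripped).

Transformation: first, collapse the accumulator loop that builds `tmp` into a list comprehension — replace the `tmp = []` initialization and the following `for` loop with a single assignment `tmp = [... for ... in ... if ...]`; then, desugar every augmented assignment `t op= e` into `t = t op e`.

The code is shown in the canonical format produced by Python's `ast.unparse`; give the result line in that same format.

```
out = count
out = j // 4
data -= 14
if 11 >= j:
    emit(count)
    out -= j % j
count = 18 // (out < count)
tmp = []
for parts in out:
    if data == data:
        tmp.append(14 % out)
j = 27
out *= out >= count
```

Transformed code:
out = count
out = j // 4
data = data - 14
if 11 >= j:
    emit(count)
    out = out - j % j
count = 18 // (out < count)
tmp = [14 % out for parts in out if data == data]
j = 27
out = out * (out >= count)

out = out * (out >= count)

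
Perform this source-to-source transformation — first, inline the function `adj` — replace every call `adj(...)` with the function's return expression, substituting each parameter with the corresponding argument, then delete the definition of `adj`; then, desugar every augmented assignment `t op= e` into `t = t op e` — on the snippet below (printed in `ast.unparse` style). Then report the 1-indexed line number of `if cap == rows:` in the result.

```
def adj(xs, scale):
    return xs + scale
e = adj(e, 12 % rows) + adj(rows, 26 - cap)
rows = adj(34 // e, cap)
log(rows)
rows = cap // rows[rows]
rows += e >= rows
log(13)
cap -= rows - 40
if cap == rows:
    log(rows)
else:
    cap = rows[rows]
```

8

Transformed code:
e = e + 12 % rows + (rows + (26 - cap))
rows = 34 // e + cap
log(rows)
rows = cap // rows[rows]
rows = rows + (e >= rows)
log(13)
cap = cap - (rows - 40)
if cap == rows:
    log(rows)
else:
    cap = rows[rows]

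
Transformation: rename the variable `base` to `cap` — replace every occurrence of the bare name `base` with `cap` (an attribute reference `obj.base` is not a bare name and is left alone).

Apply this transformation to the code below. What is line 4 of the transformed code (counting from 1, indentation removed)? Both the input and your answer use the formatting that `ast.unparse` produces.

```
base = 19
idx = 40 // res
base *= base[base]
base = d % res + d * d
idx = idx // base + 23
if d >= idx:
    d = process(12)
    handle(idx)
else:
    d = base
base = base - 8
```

cap = d % res + d * d

Transformed code:
cap = 19
idx = 40 // res
cap *= cap[cap]
cap = d % res + d * d
idx = idx // cap + 23
if d >= idx:
    d = process(12)
    handle(idx)
else:
    d = cap
cap = cap - 8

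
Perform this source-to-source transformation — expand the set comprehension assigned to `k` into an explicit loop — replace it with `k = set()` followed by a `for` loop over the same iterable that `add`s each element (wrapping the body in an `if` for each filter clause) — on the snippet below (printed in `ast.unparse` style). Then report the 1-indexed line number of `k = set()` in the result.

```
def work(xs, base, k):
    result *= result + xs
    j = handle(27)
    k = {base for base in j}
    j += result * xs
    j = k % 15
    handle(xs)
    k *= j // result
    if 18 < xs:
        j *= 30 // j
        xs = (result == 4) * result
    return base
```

4

Transformed code:
def work(xs, base, k):
    result *= result + xs
    j = handle(27)
    k = set()
    for base in j:
        k.add(base)
    j += result * xs
    j = k % 15
    handle(xs)
    k *= j // result
    if 18 < xs:
        j *= 30 // j
        xs = (result == 4) * result
    return base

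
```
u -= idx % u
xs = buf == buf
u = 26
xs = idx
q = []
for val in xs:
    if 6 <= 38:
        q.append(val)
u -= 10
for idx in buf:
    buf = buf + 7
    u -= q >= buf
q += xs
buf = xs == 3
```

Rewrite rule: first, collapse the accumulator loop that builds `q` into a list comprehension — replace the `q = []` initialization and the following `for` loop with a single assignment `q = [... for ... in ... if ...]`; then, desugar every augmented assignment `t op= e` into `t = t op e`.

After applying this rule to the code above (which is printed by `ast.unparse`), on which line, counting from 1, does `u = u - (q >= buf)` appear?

Transformed code:
u = u - idx % u
xs = buf == buf
u = 26
xs = idx
q = [val for val in xs if 6 <= 38]
u = u - 10
for idx in buf:
    buf = buf + 7
    u = u - (q >= buf)
q = q + xs
buf = xs == 3

9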